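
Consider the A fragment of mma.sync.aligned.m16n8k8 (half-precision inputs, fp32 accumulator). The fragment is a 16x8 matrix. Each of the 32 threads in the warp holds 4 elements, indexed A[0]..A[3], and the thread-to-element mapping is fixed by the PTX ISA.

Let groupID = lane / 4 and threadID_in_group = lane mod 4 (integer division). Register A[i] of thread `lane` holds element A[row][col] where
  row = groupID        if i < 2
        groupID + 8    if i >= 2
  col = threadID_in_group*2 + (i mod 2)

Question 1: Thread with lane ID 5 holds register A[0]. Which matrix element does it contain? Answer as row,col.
lane 5→5/4=1, 5 mod 4=1
i=0  r:1+0→1  c:2·1+0→2

1,2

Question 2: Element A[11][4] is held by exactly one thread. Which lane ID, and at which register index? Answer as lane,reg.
14,2

r=11⇒gr=3,Rb=1  c=4⇒th=2,odd=0
L=3*4+2=14  i=1*2+0=2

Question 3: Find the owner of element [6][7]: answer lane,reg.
27,1

r: 6->gid=6,r8=0  c: 7->tid=3,i&1=1
L=6*4+3=27  i=0*2+1=1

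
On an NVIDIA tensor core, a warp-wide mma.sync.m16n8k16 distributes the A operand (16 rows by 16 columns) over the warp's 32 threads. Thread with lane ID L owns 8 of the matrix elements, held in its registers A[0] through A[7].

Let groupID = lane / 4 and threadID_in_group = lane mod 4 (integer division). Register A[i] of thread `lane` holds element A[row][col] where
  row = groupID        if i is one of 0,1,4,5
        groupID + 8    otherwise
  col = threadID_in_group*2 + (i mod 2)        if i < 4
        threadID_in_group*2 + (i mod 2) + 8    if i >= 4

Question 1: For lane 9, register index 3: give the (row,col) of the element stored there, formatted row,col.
lane 9: gid=2 (9/4), tid=1 (9%4)
i=3: r=2+8=10, c=1*2+1+0=3

10,3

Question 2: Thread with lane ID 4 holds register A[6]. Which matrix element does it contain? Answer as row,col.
L=4→G=4>>2=1, T=4&3=0
[6]→row 1+8=9  col 0·2+0+8=8

9,8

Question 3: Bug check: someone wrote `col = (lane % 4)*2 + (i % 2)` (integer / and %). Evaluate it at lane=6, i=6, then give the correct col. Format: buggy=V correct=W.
buggy=4 correct=12

`(lane % 4)*2 + (i % 2)`[6,6]→4
L=6→G=6>>2=1, T=6&3=2
[6]→row 1+8=9  col 2·2+0+8=12
col: 4 vs 12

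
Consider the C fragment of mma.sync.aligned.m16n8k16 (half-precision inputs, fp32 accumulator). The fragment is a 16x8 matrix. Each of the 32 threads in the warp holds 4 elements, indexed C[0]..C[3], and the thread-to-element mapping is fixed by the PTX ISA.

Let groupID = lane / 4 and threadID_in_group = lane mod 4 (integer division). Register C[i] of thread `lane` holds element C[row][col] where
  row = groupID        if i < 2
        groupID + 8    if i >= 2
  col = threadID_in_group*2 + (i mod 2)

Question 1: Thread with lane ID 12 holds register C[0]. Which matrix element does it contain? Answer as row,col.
3,0

lane 12->12/4=3, 12 mod 4=0
i=0  r:3+0->3  c:2·0+0->0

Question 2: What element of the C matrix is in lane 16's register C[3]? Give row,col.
16: grp=4,tig=0
[3] (4+8,0*2+1) = (12,1)

12,1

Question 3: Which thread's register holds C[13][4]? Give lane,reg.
r:13=>grp=5,rB=1  c:4=>tig=2,lo=0
L=5*4+2=22  i=1*2+0=2

22,2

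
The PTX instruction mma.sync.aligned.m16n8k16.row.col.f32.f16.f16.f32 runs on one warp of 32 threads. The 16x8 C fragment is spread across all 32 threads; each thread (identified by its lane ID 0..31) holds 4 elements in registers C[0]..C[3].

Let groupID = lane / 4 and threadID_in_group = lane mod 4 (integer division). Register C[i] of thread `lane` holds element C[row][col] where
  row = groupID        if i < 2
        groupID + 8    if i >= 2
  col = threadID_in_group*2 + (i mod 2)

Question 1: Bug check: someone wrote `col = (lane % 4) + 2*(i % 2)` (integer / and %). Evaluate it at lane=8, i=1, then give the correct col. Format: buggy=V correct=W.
`(lane % 4) + 2*(i % 2)`[8,1]=>2
8: grp=2,tig=0
[1] (2+0,0*2+1) = (2,1)
col: 2 vs 1

buggy=2 correct=1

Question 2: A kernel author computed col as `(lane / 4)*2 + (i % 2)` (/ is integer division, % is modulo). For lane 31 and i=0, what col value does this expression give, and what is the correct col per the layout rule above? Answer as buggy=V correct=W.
`(lane / 4)*2 + (i % 2)`[31,0]⇒14
31: gr=7,th=3
[0] (7+0,3*2+0) = (7,6)
col: 14 vs 6

buggy=14 correct=6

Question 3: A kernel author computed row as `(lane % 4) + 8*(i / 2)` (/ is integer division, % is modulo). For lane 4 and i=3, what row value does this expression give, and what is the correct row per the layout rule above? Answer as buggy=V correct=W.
`(lane % 4) + 8*(i / 2)`[4,3]→8
lane 4→4/4=1, 4 mod 4=0
i=3  r:1+8→9  c:2·0+1→1
row: 8 vs 9

buggy=8 correct=9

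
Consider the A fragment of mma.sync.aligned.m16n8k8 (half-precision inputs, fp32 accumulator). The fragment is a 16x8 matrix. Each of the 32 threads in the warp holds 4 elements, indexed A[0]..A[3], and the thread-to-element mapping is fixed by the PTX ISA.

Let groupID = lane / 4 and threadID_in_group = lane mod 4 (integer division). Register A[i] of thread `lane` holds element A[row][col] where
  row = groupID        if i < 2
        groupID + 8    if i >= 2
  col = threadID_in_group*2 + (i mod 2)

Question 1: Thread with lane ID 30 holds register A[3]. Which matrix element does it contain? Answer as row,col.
15,5

L=30⇒gr=30>>2=7, th=30&3=2
[3]⇒row 7+8=15  col 2·2+1=5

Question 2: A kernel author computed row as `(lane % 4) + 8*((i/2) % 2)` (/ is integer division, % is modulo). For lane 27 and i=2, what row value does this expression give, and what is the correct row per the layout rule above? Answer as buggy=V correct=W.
`(lane % 4) + 8*((i/2) % 2)`[27,2]=>11
L=27=>grp=27>>2=6, tig=27&3=3
[2]=>row 6+8=14  col 3·2+0=6
row: 11 vs 14

buggy=11 correct=14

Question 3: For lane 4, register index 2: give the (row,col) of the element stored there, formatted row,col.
9,0

lane 4->4/4=1, 4 mod 4=0
i=2  r:1+8->9  c:2·0+0->0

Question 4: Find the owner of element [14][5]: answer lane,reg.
r: 14->gid=6,r8=1  c: 5->tid=2,i&1=1
L=6*4+2=26  i=1*2+1=3

26,3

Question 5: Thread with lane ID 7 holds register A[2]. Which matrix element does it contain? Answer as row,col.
9,6

7: gid=1,tid=3
[2] (1+8,3*2+0) = (9,6)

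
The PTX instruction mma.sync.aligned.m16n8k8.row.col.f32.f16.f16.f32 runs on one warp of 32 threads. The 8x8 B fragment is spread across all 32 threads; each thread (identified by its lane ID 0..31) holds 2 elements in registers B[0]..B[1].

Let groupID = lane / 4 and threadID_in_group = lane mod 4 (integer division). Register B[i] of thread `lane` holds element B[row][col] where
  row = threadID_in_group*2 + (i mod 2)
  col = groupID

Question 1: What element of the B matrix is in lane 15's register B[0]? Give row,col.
6,3

lane 15=>15/4=3, 15 mod 4=3
i=0  r:2·3+0=>6  c:3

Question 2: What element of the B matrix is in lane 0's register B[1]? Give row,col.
lane 0: gid=0 (0/4), tid=0 (0%4)
i=1: r=0*2+1=1, c=gid=0

1,0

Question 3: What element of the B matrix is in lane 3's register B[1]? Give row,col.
L=3=>grp=3>>2=0, tig=3&3=3
[1]=>row 3·2+1=7  col grp=0

7,0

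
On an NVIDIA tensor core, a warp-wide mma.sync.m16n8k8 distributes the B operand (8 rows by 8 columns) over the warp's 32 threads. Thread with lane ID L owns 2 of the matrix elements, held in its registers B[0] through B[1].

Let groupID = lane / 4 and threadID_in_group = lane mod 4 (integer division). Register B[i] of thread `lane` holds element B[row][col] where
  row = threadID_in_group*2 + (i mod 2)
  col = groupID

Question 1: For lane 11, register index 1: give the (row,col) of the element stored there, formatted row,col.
lane 11: G=2 (11/4), T=3 (11%4)
i=1: r=3*2+1=7, c=G=2

7,2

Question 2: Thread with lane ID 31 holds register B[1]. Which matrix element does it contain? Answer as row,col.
7,7

L=31->gid=31>>2=7, tid=31&3=3
[1]->row 3·2+1=7  col gid=7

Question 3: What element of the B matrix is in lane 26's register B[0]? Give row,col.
4,6

26: gr=6,th=2
[0] (2*2+0,6) = (4,6)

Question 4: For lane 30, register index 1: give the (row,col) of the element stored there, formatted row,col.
30: gr=7,th=2
[1] (2*2+1,7) = (5,7)

5,7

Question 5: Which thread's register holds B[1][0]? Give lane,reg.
c:0=>grp=0  r:1=>tig=0,lo=1
L=0*4+0=0  i=1=1

0,1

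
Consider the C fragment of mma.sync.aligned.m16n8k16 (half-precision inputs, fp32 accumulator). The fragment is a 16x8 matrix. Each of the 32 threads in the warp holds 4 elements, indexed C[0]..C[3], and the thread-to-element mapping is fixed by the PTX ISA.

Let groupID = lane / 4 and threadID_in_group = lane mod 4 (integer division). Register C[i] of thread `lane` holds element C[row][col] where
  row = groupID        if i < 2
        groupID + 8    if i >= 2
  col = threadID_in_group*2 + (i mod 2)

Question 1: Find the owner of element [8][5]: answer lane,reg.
r=8->g=0,rb=1  c=5->t=2,b0=1
L=0*4+2=2  i=1*2+1=3

2,3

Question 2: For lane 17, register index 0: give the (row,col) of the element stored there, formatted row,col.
lane 17→17/4=4, 17 mod 4=1
i=0  r:4+0→4  c:2·1+0→2

4,2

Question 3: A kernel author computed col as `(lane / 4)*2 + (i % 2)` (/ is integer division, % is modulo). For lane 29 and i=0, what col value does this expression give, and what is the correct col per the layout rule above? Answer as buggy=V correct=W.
buggy=14 correct=2

`(lane / 4)*2 + (i % 2)`[29,0]⇒14
lane 29⇒29/4=7, 29 mod 4=1
i=0  r:7+0⇒7  c:2·1+0⇒2
col: 14 vs 2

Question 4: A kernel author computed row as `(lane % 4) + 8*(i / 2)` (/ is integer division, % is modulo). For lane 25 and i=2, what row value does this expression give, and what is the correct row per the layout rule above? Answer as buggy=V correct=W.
`(lane % 4) + 8*(i / 2)`[25,2]->9
L=25->gid=25>>2=6, tid=25&3=1
[2]->row 6+8=14  col 1·2+0=2
row: 9 vs 14

buggy=9 correct=14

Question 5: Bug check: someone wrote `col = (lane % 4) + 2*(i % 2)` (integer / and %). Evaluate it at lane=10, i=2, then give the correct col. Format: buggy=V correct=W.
`(lane % 4) + 2*(i % 2)`[10,2]=>2
10: grp=2,tig=2
[2] (2+8,2*2+0) = (10,4)
col: 2 vs 4

buggy=2 correct=4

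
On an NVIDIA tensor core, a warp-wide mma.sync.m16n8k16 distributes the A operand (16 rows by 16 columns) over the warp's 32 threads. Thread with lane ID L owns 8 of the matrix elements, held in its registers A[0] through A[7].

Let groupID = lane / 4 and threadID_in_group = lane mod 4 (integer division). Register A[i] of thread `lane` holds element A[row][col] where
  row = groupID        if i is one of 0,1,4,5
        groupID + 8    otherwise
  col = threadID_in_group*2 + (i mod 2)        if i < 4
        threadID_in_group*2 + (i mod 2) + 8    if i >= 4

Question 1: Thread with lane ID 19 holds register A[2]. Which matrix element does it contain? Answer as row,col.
12,6

19: gid=4,tid=3
[2] (4+8,3*2+0+0) = (12,6)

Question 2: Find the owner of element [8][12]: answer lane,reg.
r:8=>grp=0,rB=1  c:12=>cB=1,tig=2,lo=0
L=0*4+2=2  i=1*4+1*2+0=6

2,6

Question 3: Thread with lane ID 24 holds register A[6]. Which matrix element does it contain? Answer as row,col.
lane 24: g=6 (24/4), t=0 (24%4)
i=6: r=6+8=14, c=0*2+0+8=8

14,8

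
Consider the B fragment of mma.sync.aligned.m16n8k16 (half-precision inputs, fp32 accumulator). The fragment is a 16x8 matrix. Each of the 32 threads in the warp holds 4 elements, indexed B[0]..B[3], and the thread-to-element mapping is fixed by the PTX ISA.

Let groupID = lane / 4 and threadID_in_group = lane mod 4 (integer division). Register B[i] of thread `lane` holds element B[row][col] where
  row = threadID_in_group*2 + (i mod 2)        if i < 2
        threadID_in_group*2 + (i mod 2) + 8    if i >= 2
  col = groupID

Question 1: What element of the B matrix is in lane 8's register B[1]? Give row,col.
lane 8→8/4=2, 8 mod 4=0
i=1  r:2·0+1+0→1  c:2

1,2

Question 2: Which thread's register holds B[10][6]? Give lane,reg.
c:6=>grp=6  r:10=>rB=1,tig=1,lo=0
L=6*4+1=25  i=1*2+0=2

25,2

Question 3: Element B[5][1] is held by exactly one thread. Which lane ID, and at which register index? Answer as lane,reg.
c:1=>grp=1  r:5=>rB=0,tig=2,lo=1
L=1*4+2=6  i=0*2+1=1

6,1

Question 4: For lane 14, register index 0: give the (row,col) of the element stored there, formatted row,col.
4,3

lane 14⇒14/4=3, 14 mod 4=2
i=0  r:2·2+0+0⇒4  c:3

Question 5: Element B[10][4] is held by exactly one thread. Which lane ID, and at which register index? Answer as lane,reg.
c: 4->gid=4  r: 10->r8=1,tid=1,i&1=0
L=4*4+1=17  i=1*2+0=2

17,2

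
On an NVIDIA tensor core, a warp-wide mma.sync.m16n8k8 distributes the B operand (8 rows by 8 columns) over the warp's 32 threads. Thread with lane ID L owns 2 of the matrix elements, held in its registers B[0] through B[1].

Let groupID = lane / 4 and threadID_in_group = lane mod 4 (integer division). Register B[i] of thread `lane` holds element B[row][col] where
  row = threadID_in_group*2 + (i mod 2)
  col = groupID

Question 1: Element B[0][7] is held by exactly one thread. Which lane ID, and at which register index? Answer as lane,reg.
28,0

c=7⇒gr=7  r=0⇒th=0,odd=0
L=7*4+0=28  i=0=0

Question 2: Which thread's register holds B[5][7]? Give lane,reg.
c=7->g=7  r=5->t=2,b0=1
L=7*4+2=30  i=1=1

30,1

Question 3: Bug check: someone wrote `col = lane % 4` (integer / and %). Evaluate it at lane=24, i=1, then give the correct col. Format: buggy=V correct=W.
`lane % 4`[24,1]->0
lane 24: g=6 (24/4), t=0 (24%4)
i=1: r=0*2+1=1, c=g=6
col: 0 vs 6

buggy=0 correct=6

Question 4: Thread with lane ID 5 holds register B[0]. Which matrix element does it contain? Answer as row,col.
2,1

lane 5: g=1 (5/4), t=1 (5%4)
i=0: r=1*2+0=2, c=g=1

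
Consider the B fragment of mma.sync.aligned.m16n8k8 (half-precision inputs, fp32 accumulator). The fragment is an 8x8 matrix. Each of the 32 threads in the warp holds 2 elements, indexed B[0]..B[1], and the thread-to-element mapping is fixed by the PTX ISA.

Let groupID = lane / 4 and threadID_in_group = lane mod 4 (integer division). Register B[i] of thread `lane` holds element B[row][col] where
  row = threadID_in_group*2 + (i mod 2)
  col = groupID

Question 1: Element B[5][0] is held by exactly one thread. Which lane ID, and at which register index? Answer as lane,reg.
c:0=>grp=0  r:5=>tig=2,lo=1
L=0*4+2=2  i=1=1

2,1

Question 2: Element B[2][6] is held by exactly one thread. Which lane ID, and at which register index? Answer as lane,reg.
c: 6->gid=6  r: 2->tid=1,i&1=0
L=6*4+1=25  i=0=0

25,0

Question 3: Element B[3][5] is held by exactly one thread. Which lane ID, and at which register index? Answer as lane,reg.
21,1

c: 5->gid=5  r: 3->tid=1,i&1=1
L=5*4+1=21  i=1=1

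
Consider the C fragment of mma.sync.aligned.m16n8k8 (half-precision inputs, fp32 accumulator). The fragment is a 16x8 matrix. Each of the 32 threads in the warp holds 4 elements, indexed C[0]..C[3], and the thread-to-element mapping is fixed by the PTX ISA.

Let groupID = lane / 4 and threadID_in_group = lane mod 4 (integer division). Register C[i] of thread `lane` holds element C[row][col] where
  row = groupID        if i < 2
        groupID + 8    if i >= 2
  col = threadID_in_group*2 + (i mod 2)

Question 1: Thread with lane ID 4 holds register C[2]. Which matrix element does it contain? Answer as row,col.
lane 4->4/4=1, 4 mod 4=0
i=2  r:1+8->9  c:2·0+0->0

9,0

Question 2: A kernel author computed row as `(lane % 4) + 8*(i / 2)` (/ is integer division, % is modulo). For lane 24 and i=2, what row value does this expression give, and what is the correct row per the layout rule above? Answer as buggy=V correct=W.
buggy=8 correct=14

`(lane % 4) + 8*(i / 2)`[24,2]⇒8
lane 24: gr=6 (24/4), th=0 (24%4)
i=2: r=6+8=14, c=0*2+0=0
row: 8 vs 14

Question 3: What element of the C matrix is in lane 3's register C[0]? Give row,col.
lane 3: gr=0 (3/4), th=3 (3%4)
i=0: r=0+0=0, c=3*2+0=6

0,6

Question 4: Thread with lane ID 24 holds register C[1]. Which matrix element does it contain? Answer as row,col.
6,1

L=24⇒gr=24>>2=6, th=24&3=0
[1]⇒row 6+0=6  col 0·2+1=1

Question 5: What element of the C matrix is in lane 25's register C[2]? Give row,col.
14,2

25: g=6,t=1
[2] (6+8,1*2+0) = (14,2)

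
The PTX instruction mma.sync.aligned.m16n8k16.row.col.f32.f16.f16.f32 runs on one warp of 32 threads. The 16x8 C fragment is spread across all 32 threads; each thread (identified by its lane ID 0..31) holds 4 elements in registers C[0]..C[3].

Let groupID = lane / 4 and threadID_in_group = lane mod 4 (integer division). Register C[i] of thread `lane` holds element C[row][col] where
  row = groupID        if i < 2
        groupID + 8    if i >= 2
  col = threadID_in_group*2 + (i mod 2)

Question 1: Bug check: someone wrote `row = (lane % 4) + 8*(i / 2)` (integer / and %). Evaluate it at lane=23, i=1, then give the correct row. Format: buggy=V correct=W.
`(lane % 4) + 8*(i / 2)`[23,1]->3
L=23->gid=23>>2=5, tid=23&3=3
[1]->row 5+0=5  col 3·2+1=7
row: 3 vs 5

buggy=3 correct=5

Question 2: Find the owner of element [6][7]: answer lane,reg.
27,1

r=6->g=6,rb=0  c=7->t=3,b0=1
L=6*4+3=27  i=0*2+1=1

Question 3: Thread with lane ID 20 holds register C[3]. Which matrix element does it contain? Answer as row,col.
13,1

L=20->g=20>>2=5, t=20&3=0
[3]->row 5+8=13  col 0·2+1=1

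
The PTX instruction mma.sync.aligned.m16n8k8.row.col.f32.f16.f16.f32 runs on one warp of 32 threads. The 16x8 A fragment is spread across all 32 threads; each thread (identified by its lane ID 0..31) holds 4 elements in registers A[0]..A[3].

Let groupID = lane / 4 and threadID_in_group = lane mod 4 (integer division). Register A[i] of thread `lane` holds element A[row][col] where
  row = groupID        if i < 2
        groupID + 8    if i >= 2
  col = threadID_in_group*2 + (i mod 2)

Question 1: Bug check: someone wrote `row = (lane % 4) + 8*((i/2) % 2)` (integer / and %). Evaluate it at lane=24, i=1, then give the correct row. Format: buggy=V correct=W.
`(lane % 4) + 8*((i/2) % 2)`[24,1]->0
24: g=6,t=0
[1] (6+0,0*2+1) = (6,1)
row: 0 vs 6

buggy=0 correct=6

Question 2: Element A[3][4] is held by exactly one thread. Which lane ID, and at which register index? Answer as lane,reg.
14,0

r:3=>grp=3,rB=0  c:4=>tig=2,lo=0
L=3*4+2=14  i=0*2+0=0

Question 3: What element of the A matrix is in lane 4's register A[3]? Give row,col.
9,1

lane 4=>4/4=1, 4 mod 4=0
i=3  r:1+8=>9  c:2·0+1=>1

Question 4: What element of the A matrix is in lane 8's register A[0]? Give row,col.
L=8->gid=8>>2=2, tid=8&3=0
[0]->row 2+0=2  col 0·2+0=0

2,0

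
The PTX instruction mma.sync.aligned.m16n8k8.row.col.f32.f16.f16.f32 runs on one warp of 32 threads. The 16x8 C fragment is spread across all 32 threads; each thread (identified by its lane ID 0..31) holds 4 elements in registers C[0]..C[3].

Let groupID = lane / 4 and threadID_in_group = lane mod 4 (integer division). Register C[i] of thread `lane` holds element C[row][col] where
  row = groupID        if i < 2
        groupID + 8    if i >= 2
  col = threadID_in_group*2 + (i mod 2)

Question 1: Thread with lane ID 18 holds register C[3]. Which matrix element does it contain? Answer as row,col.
18: grp=4,tig=2
[3] (4+8,2*2+1) = (12,5)

12,5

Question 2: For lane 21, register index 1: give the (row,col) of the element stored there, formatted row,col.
5,3

21: g=5,t=1
[1] (5+0,1*2+1) = (5,3)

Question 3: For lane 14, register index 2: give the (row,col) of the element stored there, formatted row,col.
lane 14: G=3 (14/4), T=2 (14%4)
i=2: r=3+8=11, c=2*2+0=4

11,4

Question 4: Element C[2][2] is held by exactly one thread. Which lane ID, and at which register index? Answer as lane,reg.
r: 2->gid=2,r8=0  c: 2->tid=1,i&1=0
L=2*4+1=9  i=0*2+0=0

9,0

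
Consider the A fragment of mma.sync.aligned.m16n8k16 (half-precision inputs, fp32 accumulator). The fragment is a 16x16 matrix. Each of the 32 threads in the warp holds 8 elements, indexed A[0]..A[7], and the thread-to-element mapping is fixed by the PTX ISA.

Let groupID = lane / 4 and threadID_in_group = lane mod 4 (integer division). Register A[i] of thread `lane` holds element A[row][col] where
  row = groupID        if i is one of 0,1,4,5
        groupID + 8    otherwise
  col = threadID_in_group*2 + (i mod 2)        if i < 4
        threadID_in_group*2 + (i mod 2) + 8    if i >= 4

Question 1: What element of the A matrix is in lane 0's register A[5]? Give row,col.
0: grp=0,tig=0
[5] (0+0,0*2+1+8) = (0,9)

0,9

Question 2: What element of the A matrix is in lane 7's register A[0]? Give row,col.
L=7→G=7>>2=1, T=7&3=3
[0]→row 1+0=1  col 3·2+0+0=6

1,6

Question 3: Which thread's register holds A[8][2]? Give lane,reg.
r=8->g=0,rb=1  c=2->cb=0,t=1,b0=0
L=0*4+1=1  i=0*4+1*2+0=2

1,2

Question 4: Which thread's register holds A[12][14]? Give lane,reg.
19,6

r:12=>grp=4,rB=1  c:14=>cB=1,tig=3,lo=0
L=4*4+3=19  i=1*4+1*2+0=6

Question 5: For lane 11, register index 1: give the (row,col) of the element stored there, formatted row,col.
2,7

L=11→G=11>>2=2, T=11&3=3
[1]→row 2+0=2  col 3·2+1+0=7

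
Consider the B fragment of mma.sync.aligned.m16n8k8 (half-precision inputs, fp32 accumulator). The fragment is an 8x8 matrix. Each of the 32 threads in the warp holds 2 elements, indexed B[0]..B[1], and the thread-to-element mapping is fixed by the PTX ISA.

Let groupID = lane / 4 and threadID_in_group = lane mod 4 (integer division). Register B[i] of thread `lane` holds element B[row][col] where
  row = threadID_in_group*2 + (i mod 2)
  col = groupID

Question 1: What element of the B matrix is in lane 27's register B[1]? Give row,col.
7,6

27: gid=6,tid=3
[1] (3*2+1,6) = (7,6)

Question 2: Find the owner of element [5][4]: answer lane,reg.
18,1

c: 4->gid=4  r: 5->tid=2,i&1=1
L=4*4+2=18  i=1=1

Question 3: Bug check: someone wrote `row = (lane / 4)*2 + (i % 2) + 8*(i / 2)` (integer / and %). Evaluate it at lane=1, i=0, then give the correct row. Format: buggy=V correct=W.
`(lane / 4)*2 + (i % 2) + 8*(i / 2)`[1,0]→0
lane 1: G=0 (1/4), T=1 (1%4)
i=0: r=1*2+0=2, c=G=0
row: 0 vs 2

buggy=0 correct=2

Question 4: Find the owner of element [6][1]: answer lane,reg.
7,0

c:1=>grp=1  r:6=>tig=3,lo=0
L=1*4+3=7  i=0=0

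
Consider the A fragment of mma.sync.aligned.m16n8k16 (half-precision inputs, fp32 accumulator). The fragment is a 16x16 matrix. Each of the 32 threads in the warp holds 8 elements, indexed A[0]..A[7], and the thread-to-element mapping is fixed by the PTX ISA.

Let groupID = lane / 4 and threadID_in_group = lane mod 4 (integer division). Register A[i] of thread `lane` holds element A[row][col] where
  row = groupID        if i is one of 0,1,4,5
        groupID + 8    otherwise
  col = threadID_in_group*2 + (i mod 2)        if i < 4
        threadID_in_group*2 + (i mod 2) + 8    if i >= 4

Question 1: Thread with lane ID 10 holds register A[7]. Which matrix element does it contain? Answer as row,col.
lane 10: g=2 (10/4), t=2 (10%4)
i=7: r=2+8=10, c=2*2+1+8=13

10,13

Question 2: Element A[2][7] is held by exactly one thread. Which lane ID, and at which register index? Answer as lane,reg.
11,1

r=2→G=2,rhi=0  c=7→chi=0,T=3,p=1
L=2*4+3=11  i=0*4+0*2+1=1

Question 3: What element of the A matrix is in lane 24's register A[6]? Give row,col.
lane 24: gid=6 (24/4), tid=0 (24%4)
i=6: r=6+8=14, c=0*2+0+8=8

14,8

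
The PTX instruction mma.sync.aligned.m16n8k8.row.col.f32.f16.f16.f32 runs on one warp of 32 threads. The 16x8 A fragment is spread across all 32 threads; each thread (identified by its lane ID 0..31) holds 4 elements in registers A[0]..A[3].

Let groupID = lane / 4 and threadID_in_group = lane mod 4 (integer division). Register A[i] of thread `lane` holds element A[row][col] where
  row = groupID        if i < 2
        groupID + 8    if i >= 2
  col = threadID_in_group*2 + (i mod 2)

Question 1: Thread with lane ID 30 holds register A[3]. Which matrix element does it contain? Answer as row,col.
lane 30: grp=7 (30/4), tig=2 (30%4)
i=3: r=7+8=15, c=2*2+1=5

15,5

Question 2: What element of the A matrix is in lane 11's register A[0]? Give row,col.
11: g=2,t=3
[0] (2+0,3*2+0) = (2,6)

2,6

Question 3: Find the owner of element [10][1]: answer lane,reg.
r=10→G=2,rhi=1  c=1→T=0,p=1
L=2*4+0=8  i=1*2+1=3

8,3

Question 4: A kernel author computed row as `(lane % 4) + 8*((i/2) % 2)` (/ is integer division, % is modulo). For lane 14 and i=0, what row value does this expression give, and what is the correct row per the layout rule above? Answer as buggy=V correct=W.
`(lane % 4) + 8*((i/2) % 2)`[14,0]⇒2
lane 14: gr=3 (14/4), th=2 (14%4)
i=0: r=3+0=3, c=2*2+0=4
row: 2 vs 3

buggy=2 correct=3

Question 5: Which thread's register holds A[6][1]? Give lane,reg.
24,1

r=6→G=6,rhi=0  c=1→T=0,p=1
L=6*4+0=24  i=0*2+1=1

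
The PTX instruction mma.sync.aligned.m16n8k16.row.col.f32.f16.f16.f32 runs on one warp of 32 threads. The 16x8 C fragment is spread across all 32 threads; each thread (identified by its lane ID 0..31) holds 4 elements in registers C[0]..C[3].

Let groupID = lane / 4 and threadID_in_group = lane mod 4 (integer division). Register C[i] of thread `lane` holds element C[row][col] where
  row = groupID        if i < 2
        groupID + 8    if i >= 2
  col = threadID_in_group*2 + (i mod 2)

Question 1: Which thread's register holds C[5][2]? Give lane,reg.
r=5⇒gr=5,Rb=0  c=2⇒th=1,odd=0
L=5*4+1=21  i=0*2+0=0

21,0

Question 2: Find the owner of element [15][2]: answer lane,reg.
r=15→G=7,rhi=1  c=2→T=1,p=0
L=7*4+1=29  i=1*2+0=2

29,2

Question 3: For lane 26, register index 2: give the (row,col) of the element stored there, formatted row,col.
lane 26: G=6 (26/4), T=2 (26%4)
i=2: r=6+8=14, c=2*2+0=4

14,4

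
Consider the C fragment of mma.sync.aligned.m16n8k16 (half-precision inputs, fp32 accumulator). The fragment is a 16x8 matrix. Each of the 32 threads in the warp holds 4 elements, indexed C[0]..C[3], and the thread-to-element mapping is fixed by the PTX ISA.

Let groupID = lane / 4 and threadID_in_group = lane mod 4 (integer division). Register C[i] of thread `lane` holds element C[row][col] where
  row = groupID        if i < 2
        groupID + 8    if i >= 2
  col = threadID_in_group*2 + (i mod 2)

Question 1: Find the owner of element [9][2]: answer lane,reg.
5,2

r=9⇒gr=1,Rb=1  c=2⇒th=1,odd=0
L=1*4+1=5  i=1*2+0=2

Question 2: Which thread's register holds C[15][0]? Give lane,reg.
r: 15->gid=7,r8=1  c: 0->tid=0,i&1=0
L=7*4+0=28  i=1*2+0=2

28,2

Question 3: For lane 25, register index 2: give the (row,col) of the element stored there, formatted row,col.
14,2

lane 25: gid=6 (25/4), tid=1 (25%4)
i=2: r=6+8=14, c=1*2+0=2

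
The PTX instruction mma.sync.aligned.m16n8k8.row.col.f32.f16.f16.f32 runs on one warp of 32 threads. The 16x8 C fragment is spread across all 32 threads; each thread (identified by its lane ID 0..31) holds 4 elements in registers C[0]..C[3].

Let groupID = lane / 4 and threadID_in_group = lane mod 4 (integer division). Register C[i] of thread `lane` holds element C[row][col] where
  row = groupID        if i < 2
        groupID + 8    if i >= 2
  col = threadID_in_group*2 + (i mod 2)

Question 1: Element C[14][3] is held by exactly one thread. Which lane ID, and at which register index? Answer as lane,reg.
r=14⇒gr=6,Rb=1  c=3⇒th=1,odd=1
L=6*4+1=25  i=1*2+1=3

25,3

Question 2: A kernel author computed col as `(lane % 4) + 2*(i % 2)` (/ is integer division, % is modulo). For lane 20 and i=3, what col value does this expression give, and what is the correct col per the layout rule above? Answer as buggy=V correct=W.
`(lane % 4) + 2*(i % 2)`[20,3]→2
20: G=5,T=0
[3] (5+8,0*2+1) = (13,1)
col: 2 vs 1

buggy=2 correct=1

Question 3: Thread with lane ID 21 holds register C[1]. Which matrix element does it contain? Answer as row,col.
L=21=>grp=21>>2=5, tig=21&3=1
[1]=>row 5+0=5  col 1·2+1=3

5,3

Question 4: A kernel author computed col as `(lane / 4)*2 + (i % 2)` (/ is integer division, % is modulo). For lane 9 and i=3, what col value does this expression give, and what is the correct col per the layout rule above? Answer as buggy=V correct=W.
`(lane / 4)*2 + (i % 2)`[9,3]=>5
9: grp=2,tig=1
[3] (2+8,1*2+1) = (10,3)
col: 5 vs 3

buggy=5 correct=3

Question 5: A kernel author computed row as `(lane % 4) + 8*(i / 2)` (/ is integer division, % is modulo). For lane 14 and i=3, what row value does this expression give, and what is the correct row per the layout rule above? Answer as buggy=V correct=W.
buggy=10 correct=11

`(lane % 4) + 8*(i / 2)`[14,3]→10
14: G=3,T=2
[3] (3+8,2*2+1) = (11,5)
row: 10 vs 11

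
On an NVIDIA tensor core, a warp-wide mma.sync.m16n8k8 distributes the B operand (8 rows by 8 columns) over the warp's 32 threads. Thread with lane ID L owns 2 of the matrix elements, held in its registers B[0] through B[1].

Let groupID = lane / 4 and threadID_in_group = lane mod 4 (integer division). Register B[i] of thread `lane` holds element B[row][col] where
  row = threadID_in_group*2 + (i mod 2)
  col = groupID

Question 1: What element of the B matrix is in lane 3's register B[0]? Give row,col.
L=3→G=3>>2=0, T=3&3=3
[0]→row 3·2+0=6  col G=0

6,0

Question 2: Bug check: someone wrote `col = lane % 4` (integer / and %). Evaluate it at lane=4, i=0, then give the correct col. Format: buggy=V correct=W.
`lane % 4`[4,0]⇒0
4: gr=1,th=0
[0] (0*2+0,1) = (0,1)
col: 0 vs 1

buggy=0 correct=1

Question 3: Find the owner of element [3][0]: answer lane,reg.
c: 0->gid=0  r: 3->tid=1,i&1=1
L=0*4+1=1  i=1=1

1,1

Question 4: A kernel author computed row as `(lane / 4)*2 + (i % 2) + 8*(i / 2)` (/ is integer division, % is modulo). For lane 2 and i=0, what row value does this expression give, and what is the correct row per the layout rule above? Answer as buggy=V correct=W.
`(lane / 4)*2 + (i % 2) + 8*(i / 2)`[2,0]→0
lane 2→2/4=0, 2 mod 4=2
i=0  r:2·2+0→4  c:0
row: 0 vs 4

buggy=0 correct=4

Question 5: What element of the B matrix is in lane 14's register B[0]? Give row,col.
4,3

lane 14→14/4=3, 14 mod 4=2
i=0  r:2·2+0→4  c:3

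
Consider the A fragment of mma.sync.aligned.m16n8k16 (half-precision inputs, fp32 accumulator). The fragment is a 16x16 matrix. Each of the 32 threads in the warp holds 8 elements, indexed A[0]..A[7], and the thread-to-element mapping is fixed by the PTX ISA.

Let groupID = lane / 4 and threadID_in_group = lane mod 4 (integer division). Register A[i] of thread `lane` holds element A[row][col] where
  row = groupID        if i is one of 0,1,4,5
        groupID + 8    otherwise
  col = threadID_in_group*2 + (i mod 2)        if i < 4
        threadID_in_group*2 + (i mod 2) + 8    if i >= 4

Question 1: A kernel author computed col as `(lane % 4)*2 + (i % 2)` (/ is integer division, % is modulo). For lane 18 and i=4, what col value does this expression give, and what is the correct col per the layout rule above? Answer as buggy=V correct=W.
buggy=4 correct=12

`(lane % 4)*2 + (i % 2)`[18,4]→4
L=18→G=18>>2=4, T=18&3=2
[4]→row 4+0=4  col 2·2+0+8=12
col: 4 vs 12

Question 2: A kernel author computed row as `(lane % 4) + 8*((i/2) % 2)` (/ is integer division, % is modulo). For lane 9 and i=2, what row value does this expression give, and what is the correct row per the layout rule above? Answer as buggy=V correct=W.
`(lane % 4) + 8*((i/2) % 2)`[9,2]->9
9: gid=2,tid=1
[2] (2+8,1*2+0+0) = (10,2)
row: 9 vs 10

buggy=9 correct=10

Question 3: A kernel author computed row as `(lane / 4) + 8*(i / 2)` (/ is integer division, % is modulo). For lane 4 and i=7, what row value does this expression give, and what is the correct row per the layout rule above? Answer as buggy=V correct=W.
`(lane / 4) + 8*(i / 2)`[4,7]→25
lane 4→4/4=1, 4 mod 4=0
i=7  r:1+8→9  c:2·0+1+8→9
row: 25 vs 9

buggy=25 correct=9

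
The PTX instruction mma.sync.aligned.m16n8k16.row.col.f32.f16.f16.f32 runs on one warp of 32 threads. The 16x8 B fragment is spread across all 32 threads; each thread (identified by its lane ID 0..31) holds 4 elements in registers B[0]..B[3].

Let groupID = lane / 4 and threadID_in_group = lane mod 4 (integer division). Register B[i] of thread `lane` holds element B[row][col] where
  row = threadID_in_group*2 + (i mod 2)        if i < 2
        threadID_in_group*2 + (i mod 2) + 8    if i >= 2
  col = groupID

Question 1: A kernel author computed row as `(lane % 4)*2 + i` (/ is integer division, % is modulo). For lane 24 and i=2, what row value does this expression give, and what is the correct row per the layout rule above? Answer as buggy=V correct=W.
`(lane % 4)*2 + i`[24,2]⇒2
L=24⇒gr=24>>2=6, th=24&3=0
[2]⇒row 0·2+0+8=8  col gr=6
row: 2 vs 8

buggy=2 correct=8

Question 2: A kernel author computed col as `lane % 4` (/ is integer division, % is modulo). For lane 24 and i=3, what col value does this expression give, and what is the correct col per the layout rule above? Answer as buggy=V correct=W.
`lane % 4`[24,3]⇒0
lane 24: gr=6 (24/4), th=0 (24%4)
i=3: r=0*2+1+8=9, c=gr=6
col: 0 vs 6

buggy=0 correct=6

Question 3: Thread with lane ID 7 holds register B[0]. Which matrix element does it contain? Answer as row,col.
lane 7: gr=1 (7/4), th=3 (7%4)
i=0: r=3*2+0+0=6, c=gr=1

6,1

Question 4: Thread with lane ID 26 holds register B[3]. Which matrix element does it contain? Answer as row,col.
L=26=>grp=26>>2=6, tig=26&3=2
[3]=>row 2·2+1+8=13  col grp=6

13,6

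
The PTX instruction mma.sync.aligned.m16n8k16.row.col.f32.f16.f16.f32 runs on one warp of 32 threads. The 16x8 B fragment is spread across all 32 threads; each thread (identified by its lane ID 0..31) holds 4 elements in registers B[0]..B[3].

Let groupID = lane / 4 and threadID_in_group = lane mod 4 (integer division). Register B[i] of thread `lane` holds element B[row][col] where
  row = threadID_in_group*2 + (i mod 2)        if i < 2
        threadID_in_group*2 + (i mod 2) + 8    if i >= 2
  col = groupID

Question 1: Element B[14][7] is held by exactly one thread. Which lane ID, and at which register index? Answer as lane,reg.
31,2

c=7→G=7  r=14→rhi=1,T=3,p=0
L=7*4+3=31  i=1*2+0=2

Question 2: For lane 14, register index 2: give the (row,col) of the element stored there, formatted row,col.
lane 14⇒14/4=3, 14 mod 4=2
i=2  r:2·2+0+8⇒12  c:3

12,3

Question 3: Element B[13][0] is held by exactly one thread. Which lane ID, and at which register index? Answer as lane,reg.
2,3

c: 0->gid=0  r: 13->r8=1,tid=2,i&1=1
L=0*4+2=2  i=1*2+1=3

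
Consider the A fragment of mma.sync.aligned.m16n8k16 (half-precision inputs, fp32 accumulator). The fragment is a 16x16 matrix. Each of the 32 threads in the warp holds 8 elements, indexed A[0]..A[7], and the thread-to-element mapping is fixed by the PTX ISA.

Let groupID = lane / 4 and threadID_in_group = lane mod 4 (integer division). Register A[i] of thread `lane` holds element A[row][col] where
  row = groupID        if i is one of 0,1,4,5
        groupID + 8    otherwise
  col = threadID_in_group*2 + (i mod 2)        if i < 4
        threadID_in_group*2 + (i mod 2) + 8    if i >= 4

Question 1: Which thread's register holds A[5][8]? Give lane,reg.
20,4

r=5→G=5,rhi=0  c=8→chi=1,T=0,p=0
L=5*4+0=20  i=1*4+0*2+0=4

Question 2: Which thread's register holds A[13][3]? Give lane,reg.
21,3

r: 13->gid=5,r8=1  c: 3->c8=0,tid=1,i&1=1
L=5*4+1=21  i=0*4+1*2+1=3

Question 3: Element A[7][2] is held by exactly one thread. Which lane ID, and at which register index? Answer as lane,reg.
29,0

r:7=>grp=7,rB=0  c:2=>cB=0,tig=1,lo=0
L=7*4+1=29  i=0*4+0*2+0=0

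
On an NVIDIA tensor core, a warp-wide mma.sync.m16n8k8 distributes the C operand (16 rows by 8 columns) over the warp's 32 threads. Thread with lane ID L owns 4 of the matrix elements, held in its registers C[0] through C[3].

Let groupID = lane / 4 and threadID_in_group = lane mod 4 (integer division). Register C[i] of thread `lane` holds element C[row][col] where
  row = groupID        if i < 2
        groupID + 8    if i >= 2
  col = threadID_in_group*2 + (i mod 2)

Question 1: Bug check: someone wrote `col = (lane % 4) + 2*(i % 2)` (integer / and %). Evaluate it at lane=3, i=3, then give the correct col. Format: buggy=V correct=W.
`(lane % 4) + 2*(i % 2)`[3,3]->5
lane 3: g=0 (3/4), t=3 (3%4)
i=3: r=0+8=8, c=3*2+1=7
col: 5 vs 7

buggy=5 correct=7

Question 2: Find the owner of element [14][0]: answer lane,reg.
24,2

r=14→G=6,rhi=1  c=0→T=0,p=0
L=6*4+0=24  i=1*2+0=2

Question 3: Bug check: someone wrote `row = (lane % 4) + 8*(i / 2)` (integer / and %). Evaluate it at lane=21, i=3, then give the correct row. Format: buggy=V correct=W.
buggy=9 correct=13

`(lane % 4) + 8*(i / 2)`[21,3]->9
L=21->gid=21>>2=5, tid=21&3=1
[3]->row 5+8=13  col 1·2+1=3
row: 9 vs 13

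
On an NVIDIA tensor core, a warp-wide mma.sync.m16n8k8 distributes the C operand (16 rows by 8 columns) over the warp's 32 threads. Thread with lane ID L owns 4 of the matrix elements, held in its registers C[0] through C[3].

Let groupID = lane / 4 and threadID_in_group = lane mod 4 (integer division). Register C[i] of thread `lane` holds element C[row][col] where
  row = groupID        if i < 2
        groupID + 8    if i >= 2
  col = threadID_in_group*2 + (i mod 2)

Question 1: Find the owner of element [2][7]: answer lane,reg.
11,1

r: 2->gid=2,r8=0  c: 7->tid=3,i&1=1
L=2*4+3=11  i=0*2+1=1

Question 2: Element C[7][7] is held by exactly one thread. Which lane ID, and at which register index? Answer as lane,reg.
r=7⇒gr=7,Rb=0  c=7⇒th=3,odd=1
L=7*4+3=31  i=0*2+1=1

31,1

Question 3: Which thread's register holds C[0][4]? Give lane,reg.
r=0->g=0,rb=0  c=4->t=2,b0=0
L=0*4+2=2  i=0*2+0=0

2,0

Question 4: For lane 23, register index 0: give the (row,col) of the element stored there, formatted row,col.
lane 23: gid=5 (23/4), tid=3 (23%4)
i=0: r=5+0=5, c=3*2+0=6

5,6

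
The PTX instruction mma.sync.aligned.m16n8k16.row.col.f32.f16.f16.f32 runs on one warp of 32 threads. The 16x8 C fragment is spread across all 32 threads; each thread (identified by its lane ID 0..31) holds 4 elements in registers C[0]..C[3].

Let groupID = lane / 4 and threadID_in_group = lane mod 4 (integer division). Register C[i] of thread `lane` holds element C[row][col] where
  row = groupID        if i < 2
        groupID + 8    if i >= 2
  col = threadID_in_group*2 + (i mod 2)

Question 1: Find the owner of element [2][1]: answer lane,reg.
r=2→G=2,rhi=0  c=1→T=0,p=1
L=2*4+0=8  i=0*2+1=1

8,1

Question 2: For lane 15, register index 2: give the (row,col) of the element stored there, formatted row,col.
lane 15: gr=3 (15/4), th=3 (15%4)
i=2: r=3+8=11, c=3*2+0=6

11,6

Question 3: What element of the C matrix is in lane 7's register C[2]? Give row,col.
9,6

lane 7->7/4=1, 7 mod 4=3
i=2  r:1+8->9  c:2·3+0->6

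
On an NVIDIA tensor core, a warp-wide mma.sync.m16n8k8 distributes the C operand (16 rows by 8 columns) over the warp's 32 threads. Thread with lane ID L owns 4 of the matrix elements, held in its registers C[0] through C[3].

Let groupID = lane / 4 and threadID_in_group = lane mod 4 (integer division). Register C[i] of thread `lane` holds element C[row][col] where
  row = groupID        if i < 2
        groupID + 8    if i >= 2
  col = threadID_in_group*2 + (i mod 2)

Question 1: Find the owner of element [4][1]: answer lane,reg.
16,1

r=4→G=4,rhi=0  c=1→T=0,p=1
L=4*4+0=16  i=0*2+1=1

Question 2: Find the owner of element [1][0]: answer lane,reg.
r=1⇒gr=1,Rb=0  c=0⇒th=0,odd=0
L=1*4+0=4  i=0*2+0=0

4,0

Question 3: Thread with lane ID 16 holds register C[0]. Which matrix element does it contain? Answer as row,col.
lane 16=>16/4=4, 16 mod 4=0
i=0  r:4+0=>4  c:2·0+0=>0

4,0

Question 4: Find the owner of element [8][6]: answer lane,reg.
r=8→G=0,rhi=1  c=6→T=3,p=0
L=0*4+3=3  i=1*2+0=2

3,2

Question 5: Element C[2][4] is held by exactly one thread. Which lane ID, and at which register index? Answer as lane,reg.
10,0

r:2=>grp=2,rB=0  c:4=>tig=2,lo=0
L=2*4+2=10  i=0*2+0=0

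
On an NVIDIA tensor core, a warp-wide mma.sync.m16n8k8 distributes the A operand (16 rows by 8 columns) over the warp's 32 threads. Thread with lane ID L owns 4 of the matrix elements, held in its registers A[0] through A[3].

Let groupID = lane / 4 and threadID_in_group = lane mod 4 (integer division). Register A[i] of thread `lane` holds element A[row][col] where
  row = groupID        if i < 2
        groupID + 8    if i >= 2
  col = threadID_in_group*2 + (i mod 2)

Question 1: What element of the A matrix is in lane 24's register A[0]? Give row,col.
lane 24: gr=6 (24/4), th=0 (24%4)
i=0: r=6+0=6, c=0*2+0=0

6,0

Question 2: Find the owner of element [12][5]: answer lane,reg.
r=12→G=4,rhi=1  c=5→T=2,p=1
L=4*4+2=18  i=1*2+1=3

18,3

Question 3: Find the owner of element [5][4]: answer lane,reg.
22,0

r=5→G=5,rhi=0  c=4→T=2,p=0
L=5*4+2=22  i=0*2+0=0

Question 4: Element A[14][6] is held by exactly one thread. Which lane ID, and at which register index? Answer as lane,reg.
r=14⇒gr=6,Rb=1  c=6⇒th=3,odd=0
L=6*4+3=27  i=1*2+0=2

27,2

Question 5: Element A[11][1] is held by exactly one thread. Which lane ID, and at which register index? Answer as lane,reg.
r=11->g=3,rb=1  c=1->t=0,b0=1
L=3*4+0=12  i=1*2+1=3

12,3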